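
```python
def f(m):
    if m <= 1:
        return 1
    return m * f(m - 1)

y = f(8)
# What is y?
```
Call trace:
f(m=8)
  f(m=7)
    f(m=6)
      f(m=5)
        f(m=4)
          f(m=3)
            f(m=2)
              f(m=1)
              -> return 1
            -> return 2
          -> return 6
        -> return 24
      -> return 120
    -> return 720
  -> return 5040
-> return 40320

Final answer: 40320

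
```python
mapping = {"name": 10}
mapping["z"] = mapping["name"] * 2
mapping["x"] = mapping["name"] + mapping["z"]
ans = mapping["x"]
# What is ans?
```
Trace:
  mapping={'name': 10}
  mapping={'name': 10, 'z': 20}
  mapping={'name': 10, 'z': 20, 'x': 30}
  mapping={'name': 10, 'z': 20, 'x': 30}, ans=30

Final answer: 30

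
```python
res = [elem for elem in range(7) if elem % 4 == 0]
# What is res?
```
Trace:
  elem=0
  elem=1
  elem=2
  elem=3
  elem=4
  elem=5
  elem=6
  res=[0, 4]

Final answer: [0, 4]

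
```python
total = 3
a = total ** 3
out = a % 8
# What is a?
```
Trace:
  total=3
  total=3, a=27
  total=3, a=27, out=3

Final answer: 27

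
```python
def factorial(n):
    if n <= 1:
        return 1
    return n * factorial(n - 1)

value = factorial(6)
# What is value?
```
Call trace:
factorial(n=6)
  factorial(n=5)
    factorial(n=4)
      factorial(n=3)
        factorial(n=2)
          factorial(n=1)
          -> return 1
        -> return 2
      -> return 6
    -> return 24
  -> return 120
-> return 720

Final answer: 720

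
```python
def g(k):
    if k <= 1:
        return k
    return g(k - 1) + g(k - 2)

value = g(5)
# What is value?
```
Call trace (a repeated sub-call is expanded the first time; later identical calls just restate its return value):
g(k=5)
  g(k=4)
    g(k=3)
      g(k=2)
        g(k=1)
        -> return 1
        g(k=0)
        -> return 0
      -> return 1
      g(k=1)
      -> return 1
    -> return 2
    g(k=2) -> return 1  (same call as traced above)
  -> return 3
  g(k=3) -> return 2  (same call as traced above)
-> return 5

Final answer: 5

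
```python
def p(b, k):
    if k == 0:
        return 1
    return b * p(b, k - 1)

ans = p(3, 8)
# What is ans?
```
Call trace:
p(b=3, k=8)
  p(b=3, k=7)
    p(b=3, k=6)
      p(b=3, k=5)
        p(b=3, k=4)
          p(b=3, k=3)
            p(b=3, k=2)
              p(b=3, k=1)
                p(b=3, k=0)
                -> return 1
              -> return 3
            -> return 9
          -> return 27
        -> return 81
      -> return 243
    -> return 729
  -> return 2187
-> return 6561

Final answer: 6561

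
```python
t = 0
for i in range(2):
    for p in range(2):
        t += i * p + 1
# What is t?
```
Trace:
  t=0
  t=1, i=0, p=0
  t=2, i=0, p=1
  t=3, i=1, p=0
  t=5, i=1, p=1

Final answer: 5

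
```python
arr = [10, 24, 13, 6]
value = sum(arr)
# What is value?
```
Trace:
  arr=[10, 24, 13, 6]
  arr=[10, 24, 13, 6], value=53

Final answer: 53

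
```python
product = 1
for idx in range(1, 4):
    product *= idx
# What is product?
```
Trace:
  product=1
  product=1, idx=1
  product=2, idx=2
  product=6, idx=3

Final answer: 6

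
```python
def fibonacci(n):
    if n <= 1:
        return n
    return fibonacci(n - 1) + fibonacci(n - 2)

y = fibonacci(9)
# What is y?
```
Call trace (a repeated sub-call is expanded the first time; later identical calls just restate its return value):
fibonacci(n=9)
  fibonacci(n=8)
    fibonacci(n=7)
      fibonacci(n=6)
        fibonacci(n=5)
          fibonacci(n=4)
            fibonacci(n=3)
              fibonacci(n=2)
                fibonacci(n=1)
                -> return 1
                fibonacci(n=0)
                -> return 0
              -> return 1
              fibonacci(n=1)
              -> return 1
            -> return 2
            fibonacci(n=2) -> return 1  (same call as traced above)
          -> return 3
          fibonacci(n=3) -> return 2  (same call as traced above)
        -> return 5
        fibonacci(n=4) -> return 3  (same call as traced above)
      -> return 8
      fibonacci(n=5) -> return 5  (same call as traced above)
    -> return 13
    fibonacci(n=6) -> return 8  (same call as traced above)
  -> return 21
  fibonacci(n=7) -> return 13  (same call as traced above)
-> return 34

Final answer: 34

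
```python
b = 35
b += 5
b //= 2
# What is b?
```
Trace:
  b=35
  b=40
  b=20

Final answer: 20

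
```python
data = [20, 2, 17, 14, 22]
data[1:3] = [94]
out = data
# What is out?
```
Trace:
  data=[20, 2, 17, 14, 22]
  data=[20, 94, 14, 22]
  data=[20, 94, 14, 22], out=[20, 94, 14, 22]

Final answer: [20, 94, 14, 22]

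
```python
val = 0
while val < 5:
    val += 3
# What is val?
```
Trace:
  val=0
  val=3
  val=6

Final answer: 6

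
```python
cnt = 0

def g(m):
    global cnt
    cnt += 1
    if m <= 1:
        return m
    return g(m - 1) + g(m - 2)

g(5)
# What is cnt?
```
Call trace (a repeated sub-call is expanded the first time; later identical calls just restate its return value):
g(m=5)
  g(m=4)
    g(m=3)
      g(m=2)
        g(m=1)
        -> return 1
        g(m=0)
        -> return 0
      -> return 1
      g(m=1)
      -> return 1
    -> return 2
    g(m=2) -> return 1  (same call as traced above)
  -> return 3
  g(m=3) -> return 2  (same call as traced above)
-> return 5

cnt is incremented once per call, so count the calls in each subtree. Let C(m) = number of calls made by g(m).
C(0) = C(1) = 1 (base case, no recursion); C(m) = 1 + C(m - 1) + C(m - 2) otherwise.
C(2) = 1 + C(1) + C(0) = 1 + 1 + 1 = 3
C(3) = 1 + C(2) + C(1) = 1 + 3 + 1 = 5
C(4) = 1 + C(3) + C(2) = 1 + 5 + 3 = 9
C(5) = 1 + C(4) + C(3) = 1 + 9 + 5 = 15
cnt = C(5) = 15

Final answer: 15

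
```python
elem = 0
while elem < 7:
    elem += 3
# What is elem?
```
Trace:
  elem=0
  elem=3
  elem=6
  elem=9

Final answer: 9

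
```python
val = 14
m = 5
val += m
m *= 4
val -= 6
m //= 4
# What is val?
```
Trace:
  val=14
  val=14, m=5
  val=19, m=5
  val=19, m=20
  val=13, m=20
  val=13, m=5

Final answer: 13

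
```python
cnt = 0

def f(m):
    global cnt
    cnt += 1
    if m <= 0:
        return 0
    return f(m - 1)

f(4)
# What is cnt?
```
Call trace:
f(m=4)
  f(m=3)
    f(m=2)
      f(m=1)
        f(m=0)
        -> return 0
      -> return 0
    -> return 0
  -> return 0
-> return 0

cnt is incremented once per call. f is entered once for each m = 4, 3, 2, 1, 0 (the m <= 0 call returns without recursing), i.e. 4 + 1 calls.
cnt = 5

Final answer: 5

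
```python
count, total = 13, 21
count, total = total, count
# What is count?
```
Trace:
  count=13, total=21
  count=21, total=13

Final answer: 21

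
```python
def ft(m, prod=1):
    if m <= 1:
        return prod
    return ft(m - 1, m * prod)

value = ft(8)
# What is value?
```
Call trace:
ft(m=8, prod=1)
  ft(m=7, prod=8)
    ft(m=6, prod=56)
      ft(m=5, prod=336)
        ft(m=4, prod=1680)
          ft(m=3, prod=6720)
            ft(m=2, prod=20160)
              ft(m=1, prod=40320)
              -> return 40320
            -> return 40320
          -> return 40320
        -> return 40320
      -> return 40320
    -> return 40320
  -> return 40320
-> return 40320

Final answer: 40320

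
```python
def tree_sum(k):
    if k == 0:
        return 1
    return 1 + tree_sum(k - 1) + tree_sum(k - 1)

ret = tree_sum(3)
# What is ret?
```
Call trace (a repeated sub-call is expanded the first time; later identical calls just restate its return value):
tree_sum(k=3)
  tree_sum(k=2)
    tree_sum(k=1)
      tree_sum(k=0)
      -> return 1
      tree_sum(k=0)
      -> return 1
    -> return 3
    tree_sum(k=1) -> return 3  (same call as traced above)
  -> return 7
  tree_sum(k=2) -> return 7  (same call as traced above)
-> return 15

Final answer: 15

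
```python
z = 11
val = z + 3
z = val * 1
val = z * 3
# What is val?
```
Trace:
  z=11
  z=11, val=14
  z=14, val=14
  z=14, val=42

Final answer: 42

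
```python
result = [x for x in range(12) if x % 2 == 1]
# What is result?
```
Trace:
  x=0
  x=1
  x=2
  x=3
  x=4
  x=5
  x=6
  x=7
  x=8
  x=9
  x=10
  x=11
  result=[1, 3, 5, 7, 9, 11]

Final answer: [1, 3, 5, 7, 9, 11]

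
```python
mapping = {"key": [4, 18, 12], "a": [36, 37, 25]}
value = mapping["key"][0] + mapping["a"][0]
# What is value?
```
Trace:
  mapping={'key': [4, 18, 12], 'a': [36, 37, 25]}
  mapping={'key': [4, 18, 12], 'a': [36, 37, 25]}, value=40

Final answer: 40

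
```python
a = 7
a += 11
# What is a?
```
Trace:
  a=7
  a=18

Final answer: 18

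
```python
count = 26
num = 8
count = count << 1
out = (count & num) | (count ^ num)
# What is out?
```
Trace:
  count=26
  count=26, num=8
  count=52, num=8
  count=52, num=8, out=60

Final answer: 60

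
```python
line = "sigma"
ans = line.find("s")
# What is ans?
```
Trace:
  line='sigma'
  line='sigma', ans=0

Final answer: 0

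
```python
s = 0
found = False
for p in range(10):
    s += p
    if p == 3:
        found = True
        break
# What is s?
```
Trace:
  s=0
  s=0, found=False
  s=0, found=False, p=0
  s=1, found=False, p=1
  s=3, found=False, p=2
  s=6, found=True, p=3

Final answer: 6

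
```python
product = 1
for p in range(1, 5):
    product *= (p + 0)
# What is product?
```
Trace:
  product=1
  product=1, p=1
  product=2, p=2
  product=6, p=3
  product=24, p=4

Final answer: 24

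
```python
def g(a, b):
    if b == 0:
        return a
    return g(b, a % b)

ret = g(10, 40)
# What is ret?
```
Call trace:
g(a=10, b=40)
  g(a=40, b=10)
    g(a=10, b=0)
    -> return 10
  -> return 10
-> return 10

Final answer: 10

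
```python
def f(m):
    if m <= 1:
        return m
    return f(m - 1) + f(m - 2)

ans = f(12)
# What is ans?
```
Call trace (a repeated sub-call is expanded the first time; later identical calls just restate its return value):
f(m=12)
  f(m=11)
    f(m=10)
      f(m=9)
        f(m=8)
          f(m=7)
            f(m=6)
              f(m=5)
                f(m=4)
                  f(m=3)
                    f(m=2)
                      f(m=1)
                      -> return 1
                      f(m=0)
                      -> return 0
                    -> return 1
                    f(m=1)
                    -> return 1
                  -> return 2
                  f(m=2) -> return 1  (same call as traced above)
                -> return 3
                f(m=3) -> return 2  (same call as traced above)
              -> return 5
              f(m=4) -> return 3  (same call as traced above)
            -> return 8
            f(m=5) -> return 5  (same call as traced above)
          -> return 13
          f(m=6) -> return 8  (same call as traced above)
        -> return 21
        f(m=7) -> return 13  (same call as traced above)
      -> return 34
      f(m=8) -> return 21  (same call as traced above)
    -> return 55
    f(m=9) -> return 34  (same call as traced above)
  -> return 89
  f(m=10) -> return 55  (same call as traced above)
-> return 144

Final answer: 144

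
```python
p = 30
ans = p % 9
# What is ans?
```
Trace:
  p=30
  p=30, ans=3

Final answer: 3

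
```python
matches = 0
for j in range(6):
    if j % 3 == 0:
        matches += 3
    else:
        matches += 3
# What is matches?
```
Trace:
  matches=0
  matches=3, j=0
  matches=6, j=1
  matches=9, j=2
  matches=12, j=3
  matches=15, j=4
  matches=18, j=5

Final answer: 18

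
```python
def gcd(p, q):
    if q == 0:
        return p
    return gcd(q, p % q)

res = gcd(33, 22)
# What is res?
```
Call trace:
gcd(p=33, q=22)
  gcd(p=22, q=11)
    gcd(p=11, q=0)
    -> return 11
  -> return 11
-> return 11

Final answer: 11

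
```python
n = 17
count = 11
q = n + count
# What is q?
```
Trace:
  n=17
  n=17, count=11
  n=17, count=11, q=28

Final answer: 28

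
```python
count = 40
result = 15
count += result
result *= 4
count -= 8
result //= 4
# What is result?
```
Trace:
  count=40
  count=40, result=15
  count=55, result=15
  count=55, result=60
  count=47, result=60
  count=47, result=15

Final answer: 15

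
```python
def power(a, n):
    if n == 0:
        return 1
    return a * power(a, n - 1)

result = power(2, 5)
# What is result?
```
Call trace:
power(a=2, n=5)
  power(a=2, n=4)
    power(a=2, n=3)
      power(a=2, n=2)
        power(a=2, n=1)
          power(a=2, n=0)
          -> return 1
        -> return 2
      -> return 4
    -> return 8
  -> return 16
-> return 32

Final answer: 32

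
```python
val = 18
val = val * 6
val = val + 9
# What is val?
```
Trace:
  val=18
  val=108
  val=117

Final answer: 117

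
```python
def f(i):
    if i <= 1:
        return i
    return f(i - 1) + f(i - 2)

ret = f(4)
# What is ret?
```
Call trace (a repeated sub-call is expanded the first time; later identical calls just restate its return value):
f(i=4)
  f(i=3)
    f(i=2)
      f(i=1)
      -> return 1
      f(i=0)
      -> return 0
    -> return 1
    f(i=1)
    -> return 1
  -> return 2
  f(i=2) -> return 1  (same call as traced above)
-> return 3

Final answer: 3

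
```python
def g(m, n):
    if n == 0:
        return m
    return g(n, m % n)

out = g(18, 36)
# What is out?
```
Call trace:
g(m=18, n=36)
  g(m=36, n=18)
    g(m=18, n=0)
    -> return 18
  -> return 18
-> return 18

Final answer: 18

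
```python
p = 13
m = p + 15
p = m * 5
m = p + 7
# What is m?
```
Trace:
  p=13
  p=13, m=28
  p=140, m=28
  p=140, m=147

Final answer: 147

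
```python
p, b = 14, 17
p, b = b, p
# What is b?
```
Trace:
  p=14, b=17
  p=17, b=14

Final answer: 14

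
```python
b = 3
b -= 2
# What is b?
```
Trace:
  b=3
  b=1

Final answer: 1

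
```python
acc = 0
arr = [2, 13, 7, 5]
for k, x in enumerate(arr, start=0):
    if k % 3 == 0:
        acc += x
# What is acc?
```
Trace:
  acc=0
  acc=2, k=0, x=2
  acc=2, k=1, x=13
  acc=2, k=2, x=7
  acc=7, k=3, x=5

Final answer: 7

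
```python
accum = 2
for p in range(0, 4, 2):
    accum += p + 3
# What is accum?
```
Trace:
  accum=2
  accum=5, p=0
  accum=10, p=2

Final answer: 10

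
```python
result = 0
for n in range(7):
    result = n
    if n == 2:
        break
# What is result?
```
Trace:
  result=0
  result=0, n=0
  result=1, n=1
  result=2, n=2

Final answer: 2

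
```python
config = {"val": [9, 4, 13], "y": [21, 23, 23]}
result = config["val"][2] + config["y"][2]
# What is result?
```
Trace:
  config={'val': [9, 4, 13], 'y': [21, 23, 23]}
  config={'val': [9, 4, 13], 'y': [21, 23, 23]}, result=36

Final answer: 36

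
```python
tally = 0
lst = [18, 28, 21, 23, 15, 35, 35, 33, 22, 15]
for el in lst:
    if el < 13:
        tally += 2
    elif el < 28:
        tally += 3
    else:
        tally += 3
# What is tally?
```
Trace:
  tally=0
  tally=3, el=18
  tally=6, el=28
  tally=9, el=21
  tally=12, el=23
  tally=15, el=15
  tally=18, el=35
  tally=21, el=35
  tally=24, el=33
  tally=27, el=22
  tally=30, el=15

Final answer: 30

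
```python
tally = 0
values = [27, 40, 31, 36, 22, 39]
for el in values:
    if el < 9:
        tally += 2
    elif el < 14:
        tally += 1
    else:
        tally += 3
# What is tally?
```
Trace:
  tally=0
  tally=3, el=27
  tally=6, el=40
  tally=9, el=31
  tally=12, el=36
  tally=15, el=22
  tally=18, el=39

Final answer: 18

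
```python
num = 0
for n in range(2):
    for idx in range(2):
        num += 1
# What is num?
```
Trace:
  num=0
  num=1, n=0, idx=0
  num=2, n=0, idx=1
  num=3, n=1, idx=0
  num=4, n=1, idx=1

Final answer: 4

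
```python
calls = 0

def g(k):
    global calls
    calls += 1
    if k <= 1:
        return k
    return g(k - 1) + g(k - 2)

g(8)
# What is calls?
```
Call trace (a repeated sub-call is expanded the first time; later identical calls just restate its return value):
g(k=8)
  g(k=7)
    g(k=6)
      g(k=5)
        g(k=4)
          g(k=3)
            g(k=2)
              g(k=1)
              -> return 1
              g(k=0)
              -> return 0
            -> return 1
            g(k=1)
            -> return 1
          -> return 2
          g(k=2) -> return 1  (same call as traced above)
        -> return 3
        g(k=3) -> return 2  (same call as traced above)
      -> return 5
      g(k=4) -> return 3  (same call as traced above)
    -> return 8
    g(k=5) -> return 5  (same call as traced above)
  -> return 13
  g(k=6) -> return 8  (same call as traced above)
-> return 21

calls is incremented once per call, so count the calls in each subtree. Let C(k) = number of calls made by g(k).
C(0) = C(1) = 1 (base case, no recursion); C(k) = 1 + C(k - 1) + C(k - 2) otherwise.
C(2) = 1 + C(1) + C(0) = 1 + 1 + 1 = 3
C(3) = 1 + C(2) + C(1) = 1 + 3 + 1 = 5
C(4) = 1 + C(3) + C(2) = 1 + 5 + 3 = 9
C(5) = 1 + C(4) + C(3) = 1 + 9 + 5 = 15
C(6) = 1 + C(5) + C(4) = 1 + 15 + 9 = 25
C(7) = 1 + C(6) + C(5) = 1 + 25 + 15 = 41
C(8) = 1 + C(7) + C(6) = 1 + 41 + 25 = 67
calls = C(8) = 67

Final answer: 67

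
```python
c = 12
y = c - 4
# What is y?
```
Trace:
  c=12
  c=12, y=8

Final answer: 8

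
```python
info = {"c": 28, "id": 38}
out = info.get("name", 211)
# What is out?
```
Trace:
  info={'c': 28, 'id': 38}
  info={'c': 28, 'id': 38}, out=211

Final answer: 211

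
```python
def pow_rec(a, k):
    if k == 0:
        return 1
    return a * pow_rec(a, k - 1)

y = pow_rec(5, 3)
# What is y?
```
Call trace:
pow_rec(a=5, k=3)
  pow_rec(a=5, k=2)
    pow_rec(a=5, k=1)
      pow_rec(a=5, k=0)
      -> return 1
    -> return 5
  -> return 25
-> return 125

Final answer: 125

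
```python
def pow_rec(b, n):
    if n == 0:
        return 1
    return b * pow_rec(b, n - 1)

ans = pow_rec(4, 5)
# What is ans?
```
Call trace:
pow_rec(b=4, n=5)
  pow_rec(b=4, n=4)
    pow_rec(b=4, n=3)
      pow_rec(b=4, n=2)
        pow_rec(b=4, n=1)
          pow_rec(b=4, n=0)
          -> return 1
        -> return 4
      -> return 16
    -> return 64
  -> return 256
-> return 1024

Final answer: 1024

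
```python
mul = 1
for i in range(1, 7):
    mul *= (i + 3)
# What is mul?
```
Trace:
  mul=1
  mul=4, i=1
  mul=20, i=2
  mul=120, i=3
  mul=840, i=4
  mul=6720, i=5
  mul=60480, i=6

Final answer: 60480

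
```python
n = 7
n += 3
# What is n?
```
Trace:
  n=7
  n=10

Final answer: 10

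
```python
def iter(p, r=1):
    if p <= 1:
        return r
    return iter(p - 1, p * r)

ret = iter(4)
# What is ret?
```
Call trace:
iter(p=4, r=1)
  iter(p=3, r=4)
    iter(p=2, r=12)
      iter(p=1, r=24)
      -> return 24
    -> return 24
  -> return 24
-> return 24

Final answer: 24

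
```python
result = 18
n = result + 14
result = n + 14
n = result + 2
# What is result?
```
Trace:
  result=18
  result=18, n=32
  result=46, n=32
  result=46, n=48

Final answer: 46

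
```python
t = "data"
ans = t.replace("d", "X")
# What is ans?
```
Trace:
  t='data'
  t='data', ans='Xata'

Final answer: 'Xata'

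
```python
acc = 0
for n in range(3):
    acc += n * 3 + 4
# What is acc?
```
Trace:
  acc=0
  acc=4, n=0
  acc=11, n=1
  acc=21, n=2

Final answer: 21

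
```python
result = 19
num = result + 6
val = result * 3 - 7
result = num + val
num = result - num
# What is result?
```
Trace:
  result=19
  result=19, num=25
  result=19, num=25, val=50
  result=75, num=25, val=50
  result=75, num=50, val=50

Final answer: 75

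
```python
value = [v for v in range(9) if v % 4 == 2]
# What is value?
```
Trace:
  v=0
  v=1
  v=2
  v=3
  v=4
  v=5
  v=6
  v=7
  v=8
  value=[2, 6]

Final answer: [2, 6]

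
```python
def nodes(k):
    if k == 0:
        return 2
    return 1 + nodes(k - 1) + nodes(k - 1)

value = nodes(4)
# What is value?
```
Call trace (a repeated sub-call is expanded the first time; later identical calls just restate its return value):
nodes(k=4)
  nodes(k=3)
    nodes(k=2)
      nodes(k=1)
        nodes(k=0)
        -> return 2
        nodes(k=0)
        -> return 2
      -> return 5
      nodes(k=1) -> return 5  (same call as traced above)
    -> return 11
    nodes(k=2) -> return 11  (same call as traced above)
  -> return 23
  nodes(k=3) -> return 23  (same call as traced above)
-> return 47

Final answer: 47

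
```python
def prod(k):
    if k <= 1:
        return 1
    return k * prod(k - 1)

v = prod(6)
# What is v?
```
Call trace:
prod(k=6)
  prod(k=5)
    prod(k=4)
      prod(k=3)
        prod(k=2)
          prod(k=1)
          -> return 1
        -> return 2
      -> return 6
    -> return 24
  -> return 120
-> return 720

Final answer: 720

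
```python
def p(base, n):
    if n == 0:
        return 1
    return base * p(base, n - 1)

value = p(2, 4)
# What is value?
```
Call trace:
p(base=2, n=4)
  p(base=2, n=3)
    p(base=2, n=2)
      p(base=2, n=1)
        p(base=2, n=0)
        -> return 1
      -> return 2
    -> return 4
  -> return 8
-> return 16

Final answer: 16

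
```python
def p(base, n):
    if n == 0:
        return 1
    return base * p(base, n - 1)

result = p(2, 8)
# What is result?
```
Call trace:
p(base=2, n=8)
  p(base=2, n=7)
    p(base=2, n=6)
      p(base=2, n=5)
        p(base=2, n=4)
          p(base=2, n=3)
            p(base=2, n=2)
              p(base=2, n=1)
                p(base=2, n=0)
                -> return 1
              -> return 2
            -> return 4
          -> return 8
        -> return 16
      -> return 32
    -> return 64
  -> return 128
-> return 256

Final answer: 256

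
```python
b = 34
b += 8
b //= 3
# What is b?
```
Trace:
  b=34
  b=42
  b=14

Final answer: 14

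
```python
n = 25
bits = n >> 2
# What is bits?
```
Trace:
  n=25
  n=25, bits=6

Final answer: 6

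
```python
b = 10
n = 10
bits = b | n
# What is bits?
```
Trace:
  b=10
  b=10, n=10
  b=10, n=10, bits=10

Final answer: 10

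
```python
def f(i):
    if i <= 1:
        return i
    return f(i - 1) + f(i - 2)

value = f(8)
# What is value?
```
Call trace (a repeated sub-call is expanded the first time; later identical calls just restate its return value):
f(i=8)
  f(i=7)
    f(i=6)
      f(i=5)
        f(i=4)
          f(i=3)
            f(i=2)
              f(i=1)
              -> return 1
              f(i=0)
              -> return 0
            -> return 1
            f(i=1)
            -> return 1
          -> return 2
          f(i=2) -> return 1  (same call as traced above)
        -> return 3
        f(i=3) -> return 2  (same call as traced above)
      -> return 5
      f(i=4) -> return 3  (same call as traced above)
    -> return 8
    f(i=5) -> return 5  (same call as traced above)
  -> return 13
  f(i=6) -> return 8  (same call as traced above)
-> return 21

Final answer: 21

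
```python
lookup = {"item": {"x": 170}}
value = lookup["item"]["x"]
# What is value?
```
Trace:
  lookup={'item': {'x': 170}}
  lookup={'item': {'x': 170}}, value=170

Final answer: 170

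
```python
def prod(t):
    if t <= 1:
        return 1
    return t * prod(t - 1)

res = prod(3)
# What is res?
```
Call trace:
prod(t=3)
  prod(t=2)
    prod(t=1)
    -> return 1
  -> return 2
-> return 6

Final answer: 6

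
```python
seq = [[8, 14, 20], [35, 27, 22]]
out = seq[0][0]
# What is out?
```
Trace:
  seq=[[8, 14, 20], [35, 27, 22]]
  seq=[[8, 14, 20], [35, 27, 22]], out=8

Final answer: 8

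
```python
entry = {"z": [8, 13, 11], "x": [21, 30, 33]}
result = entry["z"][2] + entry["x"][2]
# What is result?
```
Trace:
  entry={'z': [8, 13, 11], 'x': [21, 30, 33]}
  entry={'z': [8, 13, 11], 'x': [21, 30, 33]}, result=44

Final answer: 44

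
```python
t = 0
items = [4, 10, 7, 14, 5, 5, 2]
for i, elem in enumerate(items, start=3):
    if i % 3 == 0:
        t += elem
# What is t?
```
Trace:
  t=0
  t=4, i=3, elem=4
  t=4, i=4, elem=10
  t=4, i=5, elem=7
  t=18, i=6, elem=14
  t=18, i=7, elem=5
  t=18, i=8, elem=5
  t=20, i=9, elem=2

Final answer: 20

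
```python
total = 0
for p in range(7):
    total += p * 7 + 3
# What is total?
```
Trace:
  total=0
  total=3, p=0
  total=13, p=1
  total=30, p=2
  total=54, p=3
  total=85, p=4
  total=123, p=5
  total=168, p=6

Final answer: 168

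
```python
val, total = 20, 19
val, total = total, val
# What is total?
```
Trace:
  val=20, total=19
  val=19, total=20

Final answer: 20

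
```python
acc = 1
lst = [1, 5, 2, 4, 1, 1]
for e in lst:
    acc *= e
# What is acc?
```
Trace:
  acc=1
  acc=1, e=1
  acc=5, e=5
  acc=10, e=2
  acc=40, e=4
  acc=40, e=1
  acc=40, e=1

Final answer: 40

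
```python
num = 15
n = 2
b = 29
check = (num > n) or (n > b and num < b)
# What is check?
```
Trace:
  num=15
  num=15, n=2
  num=15, n=2, b=29
  num=15, n=2, b=29, check=True

Final answer: True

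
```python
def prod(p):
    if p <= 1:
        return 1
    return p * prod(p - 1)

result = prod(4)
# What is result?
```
Call trace:
prod(p=4)
  prod(p=3)
    prod(p=2)
      prod(p=1)
      -> return 1
    -> return 2
  -> return 6
-> return 24

Final answer: 24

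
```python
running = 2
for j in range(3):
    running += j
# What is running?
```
Trace:
  running=2
  running=2, j=0
  running=3, j=1
  running=5, j=2

Final answer: 5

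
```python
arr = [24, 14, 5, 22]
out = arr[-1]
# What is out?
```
Trace:
  arr=[24, 14, 5, 22]
  arr=[24, 14, 5, 22], out=22

Final answer: 22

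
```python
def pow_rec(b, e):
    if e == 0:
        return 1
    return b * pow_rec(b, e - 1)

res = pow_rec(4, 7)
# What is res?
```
Call trace:
pow_rec(b=4, e=7)
  pow_rec(b=4, e=6)
    pow_rec(b=4, e=5)
      pow_rec(b=4, e=4)
        pow_rec(b=4, e=3)
          pow_rec(b=4, e=2)
            pow_rec(b=4, e=1)
              pow_rec(b=4, e=0)
              -> return 1
            -> return 4
          -> return 16
        -> return 64
      -> return 256
    -> return 1024
  -> return 4096
-> return 16384

Final answer: 16384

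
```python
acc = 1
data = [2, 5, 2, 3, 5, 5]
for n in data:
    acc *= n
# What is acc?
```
Trace:
  acc=1
  acc=2, n=2
  acc=10, n=5
  acc=20, n=2
  acc=60, n=3
  acc=300, n=5
  acc=1500, n=5

Final answer: 1500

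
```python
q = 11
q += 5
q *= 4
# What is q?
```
Trace:
  q=11
  q=16
  q=64

Final answer: 64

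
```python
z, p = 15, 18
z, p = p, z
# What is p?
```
Trace:
  z=15, p=18
  z=18, p=15

Final answer: 15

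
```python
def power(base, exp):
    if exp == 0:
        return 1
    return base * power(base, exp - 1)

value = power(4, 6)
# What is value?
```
Call trace:
power(base=4, exp=6)
  power(base=4, exp=5)
    power(base=4, exp=4)
      power(base=4, exp=3)
        power(base=4, exp=2)
          power(base=4, exp=1)
            power(base=4, exp=0)
            -> return 1
          -> return 4
        -> return 16
      -> return 64
    -> return 256
  -> return 1024
-> return 4096

Final answer: 4096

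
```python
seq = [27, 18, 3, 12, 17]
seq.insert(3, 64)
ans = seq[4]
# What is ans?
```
Trace:
  seq=[27, 18, 3, 12, 17]
  seq=[27, 18, 3, 64, 12, 17]
  seq=[27, 18, 3, 64, 12, 17], ans=12

Final answer: 12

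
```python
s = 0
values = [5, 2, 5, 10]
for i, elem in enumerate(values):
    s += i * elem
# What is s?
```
Trace:
  s=0
  s=0, i=0, elem=5
  s=2, i=1, elem=2
  s=12, i=2, elem=5
  s=42, i=3, elem=10

Final answer: 42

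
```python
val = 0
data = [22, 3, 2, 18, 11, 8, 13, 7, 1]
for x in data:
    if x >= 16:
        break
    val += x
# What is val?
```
Trace:
  val=0
  val=0, x=22

Final answer: 0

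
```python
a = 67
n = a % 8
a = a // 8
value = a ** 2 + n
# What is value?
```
Trace:
  a=67
  a=67, n=3
  a=8, n=3
  a=8, n=3, value=67

Final answer: 67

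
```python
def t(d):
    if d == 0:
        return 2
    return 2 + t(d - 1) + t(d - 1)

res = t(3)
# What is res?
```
Call trace (a repeated sub-call is expanded the first time; later identical calls just restate its return value):
t(d=3)
  t(d=2)
    t(d=1)
      t(d=0)
      -> return 2
      t(d=0)
      -> return 2
    -> return 6
    t(d=1) -> return 6  (same call as traced above)
  -> return 14
  t(d=2) -> return 14  (same call as traced above)
-> return 30

Final answer: 30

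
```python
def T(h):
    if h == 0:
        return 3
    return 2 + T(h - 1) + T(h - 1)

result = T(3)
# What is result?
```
Call trace (a repeated sub-call is expanded the first time; later identical calls just restate its return value):
T(h=3)
  T(h=2)
    T(h=1)
      T(h=0)
      -> return 3
      T(h=0)
      -> return 3
    -> return 8
    T(h=1) -> return 8  (same call as traced above)
  -> return 18
  T(h=2) -> return 18  (same call as traced above)
-> return 38

Final answer: 38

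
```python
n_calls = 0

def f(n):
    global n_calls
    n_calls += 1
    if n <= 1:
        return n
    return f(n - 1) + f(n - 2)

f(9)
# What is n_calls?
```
Call trace (a repeated sub-call is expanded the first time; later identical calls just restate its return value):
f(n=9)
  f(n=8)
    f(n=7)
      f(n=6)
        f(n=5)
          f(n=4)
            f(n=3)
              f(n=2)
                f(n=1)
                -> return 1
                f(n=0)
                -> return 0
              -> return 1
              f(n=1)
              -> return 1
            -> return 2
            f(n=2) -> return 1  (same call as traced above)
          -> return 3
          f(n=3) -> return 2  (same call as traced above)
        -> return 5
        f(n=4) -> return 3  (same call as traced above)
      -> return 8
      f(n=5) -> return 5  (same call as traced above)
    -> return 13
    f(n=6) -> return 8  (same call as traced above)
  -> return 21
  f(n=7) -> return 13  (same call as traced above)
-> return 34

n_calls is incremented once per call, so count the calls in each subtree. Let C(n) = number of calls made by f(n).
C(0) = C(1) = 1 (base case, no recursion); C(n) = 1 + C(n - 1) + C(n - 2) otherwise.
C(2) = 1 + C(1) + C(0) = 1 + 1 + 1 = 3
C(3) = 1 + C(2) + C(1) = 1 + 3 + 1 = 5
C(4) = 1 + C(3) + C(2) = 1 + 5 + 3 = 9
C(5) = 1 + C(4) + C(3) = 1 + 9 + 5 = 15
C(6) = 1 + C(5) + C(4) = 1 + 15 + 9 = 25
C(7) = 1 + C(6) + C(5) = 1 + 25 + 15 = 41
C(8) = 1 + C(7) + C(6) = 1 + 41 + 25 = 67
C(9) = 1 + C(8) + C(7) = 1 + 67 + 41 = 109
n_calls = C(9) = 109

Final answer: 109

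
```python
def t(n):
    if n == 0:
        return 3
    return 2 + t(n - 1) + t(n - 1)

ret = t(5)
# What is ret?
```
Call trace (a repeated sub-call is expanded the first time; later identical calls just restate its return value):
t(n=5)
  t(n=4)
    t(n=3)
      t(n=2)
        t(n=1)
          t(n=0)
          -> return 3
          t(n=0)
          -> return 3
        -> return 8
        t(n=1) -> return 8  (same call as traced above)
      -> return 18
      t(n=2) -> return 18  (same call as traced above)
    -> return 38
    t(n=3) -> return 38  (same call as traced above)
  -> return 78
  t(n=4) -> return 78  (same call as traced above)
-> return 158

Final answer: 158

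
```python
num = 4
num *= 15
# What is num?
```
Trace:
  num=4
  num=60

Final answer: 60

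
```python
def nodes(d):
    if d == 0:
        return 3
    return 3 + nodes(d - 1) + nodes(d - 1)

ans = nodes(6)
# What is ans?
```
Call trace (a repeated sub-call is expanded the first time; later identical calls just restate its return value):
nodes(d=6)
  nodes(d=5)
    nodes(d=4)
      nodes(d=3)
        nodes(d=2)
          nodes(d=1)
            nodes(d=0)
            -> return 3
            nodes(d=0)
            -> return 3
          -> return 9
          nodes(d=1) -> return 9  (same call as traced above)
        -> return 21
        nodes(d=2) -> return 21  (same call as traced above)
      -> return 45
      nodes(d=3) -> return 45  (same call as traced above)
    -> return 93
    nodes(d=4) -> return 93  (same call as traced above)
  -> return 189
  nodes(d=5) -> return 189  (same call as traced above)
-> return 381

Final answer: 381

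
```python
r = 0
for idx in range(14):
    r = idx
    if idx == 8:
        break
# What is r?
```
Trace:
  r=0
  r=0, idx=0
  r=1, idx=1
  r=2, idx=2
  r=3, idx=3
  r=4, idx=4
  r=5, idx=5
  r=6, idx=6
  r=7, idx=7
  r=8, idx=8

Final answer: 8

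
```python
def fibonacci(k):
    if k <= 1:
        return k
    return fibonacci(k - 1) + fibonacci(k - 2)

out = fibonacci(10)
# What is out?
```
Call trace (a repeated sub-call is expanded the first time; later identical calls just restate its return value):
fibonacci(k=10)
  fibonacci(k=9)
    fibonacci(k=8)
      fibonacci(k=7)
        fibonacci(k=6)
          fibonacci(k=5)
            fibonacci(k=4)
              fibonacci(k=3)
                fibonacci(k=2)
                  fibonacci(k=1)
                  -> return 1
                  fibonacci(k=0)
                  -> return 0
                -> return 1
                fibonacci(k=1)
                -> return 1
              -> return 2
              fibonacci(k=2) -> return 1  (same call as traced above)
            -> return 3
            fibonacci(k=3) -> return 2  (same call as traced above)
          -> return 5
          fibonacci(k=4) -> return 3  (same call as traced above)
        -> return 8
        fibonacci(k=5) -> return 5  (same call as traced above)
      -> return 13
      fibonacci(k=6) -> return 8  (same call as traced above)
    -> return 21
    fibonacci(k=7) -> return 13  (same call as traced above)
  -> return 34
  fibonacci(k=8) -> return 21  (same call as traced above)
-> return 55

Final answer: 55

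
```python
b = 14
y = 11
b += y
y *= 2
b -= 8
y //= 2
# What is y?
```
Trace:
  b=14
  b=14, y=11
  b=25, y=11
  b=25, y=22
  b=17, y=22
  b=17, y=11

Final answer: 11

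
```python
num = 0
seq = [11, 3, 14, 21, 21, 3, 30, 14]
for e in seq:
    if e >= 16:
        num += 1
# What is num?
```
Trace:
  num=0
  num=0, e=11
  num=0, e=3
  num=0, e=14
  num=1, e=21
  num=2, e=21
  num=2, e=3
  num=3, e=30
  num=3, e=14

Final answer: 3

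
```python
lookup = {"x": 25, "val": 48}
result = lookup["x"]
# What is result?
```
Trace:
  lookup={'x': 25, 'val': 48}
  lookup={'x': 25, 'val': 48}, result=25

Final answer: 25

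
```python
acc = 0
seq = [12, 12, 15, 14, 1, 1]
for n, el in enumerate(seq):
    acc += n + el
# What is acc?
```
Trace:
  acc=0
  acc=12, n=0, el=12
  acc=25, n=1, el=12
  acc=42, n=2, el=15
  acc=59, n=3, el=14
  acc=64, n=4, el=1
  acc=70, n=5, el=1

Final answer: 70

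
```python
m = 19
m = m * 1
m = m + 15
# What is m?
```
Trace:
  m=19
  m=19
  m=34

Final answer: 34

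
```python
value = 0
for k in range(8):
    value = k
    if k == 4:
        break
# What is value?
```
Trace:
  value=0
  value=0, k=0
  value=1, k=1
  value=2, k=2
  value=3, k=3
  value=4, k=4

Final answer: 4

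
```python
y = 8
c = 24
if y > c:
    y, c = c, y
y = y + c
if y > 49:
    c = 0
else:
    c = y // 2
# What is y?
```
Trace:
  y=8
  y=8, c=24
  y=8, c=24
  y=32, c=24
  y=32, c=16

Final answer: 32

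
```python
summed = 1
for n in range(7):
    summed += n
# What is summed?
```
Trace:
  summed=1
  summed=1, n=0
  summed=2, n=1
  summed=4, n=2
  summed=7, n=3
  summed=11, n=4
  summed=16, n=5
  summed=22, n=6

Final answer: 22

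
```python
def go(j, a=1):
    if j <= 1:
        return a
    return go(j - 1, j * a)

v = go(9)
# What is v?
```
Call trace:
go(j=9, a=1)
  go(j=8, a=9)
    go(j=7, a=72)
      go(j=6, a=504)
        go(j=5, a=3024)
          go(j=4, a=15120)
            go(j=3, a=60480)
              go(j=2, a=181440)
                go(j=1, a=362880)
                -> return 362880
              -> return 362880
            -> return 362880
          -> return 362880
        -> return 362880
      -> return 362880
    -> return 362880
  -> return 362880
-> return 362880

Final answer: 362880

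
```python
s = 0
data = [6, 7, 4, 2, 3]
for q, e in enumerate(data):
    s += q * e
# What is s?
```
Trace:
  s=0
  s=0, q=0, e=6
  s=7, q=1, e=7
  s=15, q=2, e=4
  s=21, q=3, e=2
  s=33, q=4, e=3

Final answer: 33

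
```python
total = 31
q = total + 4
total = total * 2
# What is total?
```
Trace:
  total=31
  total=31, q=35
  total=62, q=35

Final answer: 62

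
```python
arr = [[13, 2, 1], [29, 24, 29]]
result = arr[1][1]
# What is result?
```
Trace:
  arr=[[13, 2, 1], [29, 24, 29]]
  arr=[[13, 2, 1], [29, 24, 29]], result=24

Final answer: 24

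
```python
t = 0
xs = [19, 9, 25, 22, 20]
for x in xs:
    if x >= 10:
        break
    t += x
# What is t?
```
Trace:
  t=0
  t=0, x=19

Final answer: 0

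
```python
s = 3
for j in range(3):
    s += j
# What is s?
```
Trace:
  s=3
  s=3, j=0
  s=4, j=1
  s=6, j=2

Final answer: 6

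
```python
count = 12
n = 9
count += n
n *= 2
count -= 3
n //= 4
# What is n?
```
Trace:
  count=12
  count=12, n=9
  count=21, n=9
  count=21, n=18
  count=18, n=18
  count=18, n=4

Final answer: 4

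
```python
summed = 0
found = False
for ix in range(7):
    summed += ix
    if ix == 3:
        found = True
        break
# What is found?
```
Trace:
  summed=0
  summed=0, found=False
  summed=0, found=False, ix=0
  summed=1, found=False, ix=1
  summed=3, found=False, ix=2
  summed=6, found=True, ix=3

Final answer: True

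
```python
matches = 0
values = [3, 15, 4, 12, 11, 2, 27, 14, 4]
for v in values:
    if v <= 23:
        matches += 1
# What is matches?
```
Trace:
  matches=0
  matches=1, v=3
  matches=2, v=15
  matches=3, v=4
  matches=4, v=12
  matches=5, v=11
  matches=6, v=2
  matches=6, v=27
  matches=7, v=14
  matches=8, v=4

Final answer: 8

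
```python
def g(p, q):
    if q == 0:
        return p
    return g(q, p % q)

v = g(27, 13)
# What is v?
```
Call trace:
g(p=27, q=13)
  g(p=13, q=1)
    g(p=1, q=0)
    -> return 1
  -> return 1
-> return 1

Final answer: 1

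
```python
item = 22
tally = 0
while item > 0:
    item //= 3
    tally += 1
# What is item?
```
Trace:
  item=22
  item=22, tally=0
  item=7, tally=1
  item=2, tally=2
  item=0, tally=3

Final answer: 0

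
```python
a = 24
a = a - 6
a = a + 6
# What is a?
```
Trace:
  a=24
  a=18
  a=24

Final answer: 24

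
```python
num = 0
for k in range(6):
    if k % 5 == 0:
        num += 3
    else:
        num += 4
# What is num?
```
Trace:
  num=0
  num=3, k=0
  num=7, k=1
  num=11, k=2
  num=15, k=3
  num=19, k=4
  num=22, k=5

Final answer: 22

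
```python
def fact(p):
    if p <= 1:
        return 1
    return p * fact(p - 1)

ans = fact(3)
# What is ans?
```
Call trace:
fact(p=3)
  fact(p=2)
    fact(p=1)
    -> return 1
  -> return 2
-> return 6

Final answer: 6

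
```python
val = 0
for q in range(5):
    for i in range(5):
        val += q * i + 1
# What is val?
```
Trace:
  val=0
  val=1, q=0, i=0
  val=2, q=0, i=1
  val=3, q=0, i=2
  val=4, q=0, i=3
  val=5, q=0, i=4
  val=6, q=1, i=0
  val=8, q=1, i=1
  val=11, q=1, i=2
  val=15, q=1, i=3
  val=20, q=1, i=4
  val=21, q=2, i=0
  val=24, q=2, i=1
  val=29, q=2, i=2
  val=36, q=2, i=3
  val=45, q=2, i=4
  val=46, q=3, i=0
  val=50, q=3, i=1
  val=57, q=3, i=2
  val=67, q=3, i=3
  val=80, q=3, i=4
  val=81, q=4, i=0
  val=86, q=4, i=1
  val=95, q=4, i=2
  val=108, q=4, i=3
  val=125, q=4, i=4

Final answer: 125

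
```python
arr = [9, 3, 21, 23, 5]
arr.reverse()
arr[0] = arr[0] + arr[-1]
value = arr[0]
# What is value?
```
Trace:
  arr=[9, 3, 21, 23, 5]
  arr=[5, 23, 21, 3, 9]
  arr=[14, 23, 21, 3, 9]
  arr=[14, 23, 21, 3, 9], value=14

Final answer: 14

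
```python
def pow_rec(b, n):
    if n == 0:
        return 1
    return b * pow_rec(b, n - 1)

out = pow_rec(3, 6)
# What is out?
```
Call trace:
pow_rec(b=3, n=6)
  pow_rec(b=3, n=5)
    pow_rec(b=3, n=4)
      pow_rec(b=3, n=3)
        pow_rec(b=3, n=2)
          pow_rec(b=3, n=1)
            pow_rec(b=3, n=0)
            -> return 1
          -> return 3
        -> return 9
      -> return 27
    -> return 81
  -> return 243
-> return 729

Final answer: 729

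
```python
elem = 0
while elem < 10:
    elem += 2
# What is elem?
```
Trace:
  elem=0
  elem=2
  elem=4
  elem=6
  elem=8
  elem=10

Final answer: 10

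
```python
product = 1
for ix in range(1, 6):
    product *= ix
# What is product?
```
Trace:
  product=1
  product=1, ix=1
  product=2, ix=2
  product=6, ix=3
  product=24, ix=4
  product=120, ix=5

Final answer: 120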